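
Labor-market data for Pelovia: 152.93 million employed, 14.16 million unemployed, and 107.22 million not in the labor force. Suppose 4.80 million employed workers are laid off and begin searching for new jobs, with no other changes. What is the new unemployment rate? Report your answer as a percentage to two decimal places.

Initially, labor force = 152.93 + 14.16 = 167.09 million, so u = 14.16/167.09 = 8.47%.
After the change, employed falls and unemployed rises by 4.80; labor force unchanged → E = 148.13, U = 18.96, labor force = 167.09 million.
New unemployment rate = 18.96 / 167.09 = 11.35%.

New unemployment rate ≈ 11.35%.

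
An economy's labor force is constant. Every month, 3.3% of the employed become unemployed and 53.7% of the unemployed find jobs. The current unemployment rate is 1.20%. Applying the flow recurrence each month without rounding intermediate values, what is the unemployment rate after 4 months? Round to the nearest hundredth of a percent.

With a fixed labor force, u_{t+1} = u_t + s·(1−u_t) − f·u_t = u_t·(1−s−f) + s.
Here 1−s−f = 0.430 and s = 0.033.
u_1 = 0.012000 × 0.430 + 0.033 = 0.038160.
u_2 = 0.038160 × 0.430 + 0.033 = 0.049409.
u_3 = 0.049409 × 0.430 + 0.033 = 0.054246.
u_4 = 0.054246 × 0.430 + 0.033 = 0.056326.

Unemployment rate after four months ≈ 5.63%.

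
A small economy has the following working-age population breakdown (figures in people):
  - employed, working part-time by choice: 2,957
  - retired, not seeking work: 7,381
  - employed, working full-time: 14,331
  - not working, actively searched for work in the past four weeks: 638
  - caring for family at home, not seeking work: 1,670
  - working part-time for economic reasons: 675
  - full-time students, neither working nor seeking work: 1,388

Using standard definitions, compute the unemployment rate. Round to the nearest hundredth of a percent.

Employed = 2,957 + 14,331 + 675 = 17,963 (anyone who worked, including part-time for economic reasons, counts as employed).
Unemployed = 638.
Labor force = 17,963 + 638 = 18,601.
Unemployment rate = 638 / 18,601 = 3.43%.

Unemployment rate ≈ 3.43%.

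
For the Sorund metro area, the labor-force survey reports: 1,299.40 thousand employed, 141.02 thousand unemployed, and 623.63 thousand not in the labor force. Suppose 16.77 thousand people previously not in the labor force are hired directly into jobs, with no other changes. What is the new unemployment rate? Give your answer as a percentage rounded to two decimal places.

Initially, labor force = 1,299.40 + 141.02 = 1,440.42 thousand, so u = 141.02/1,440.42 = 9.79%.
After the change, employed and labor force both rise by 16.77; unemployed unchanged → E = 1,316.17, U = 141.02, labor force = 1,457.19 thousand.
New unemployment rate = 141.02 / 1,457.19 = 9.68%.

New unemployment rate ≈ 9.68%.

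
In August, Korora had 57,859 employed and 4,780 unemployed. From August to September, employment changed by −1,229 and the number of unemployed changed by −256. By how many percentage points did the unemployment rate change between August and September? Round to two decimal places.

August: labor force = 57,859 + 4,780 = 62,639; u = 4,780/62,639 = 7.63%.
September: labor force = 56,630 + 4,524 = 61,154; u = 4,524/61,154 = 7.40%.
Change = 7.40% − 7.63% = −0.23 pp.

The unemployment rate changed by −0.23 percentage points.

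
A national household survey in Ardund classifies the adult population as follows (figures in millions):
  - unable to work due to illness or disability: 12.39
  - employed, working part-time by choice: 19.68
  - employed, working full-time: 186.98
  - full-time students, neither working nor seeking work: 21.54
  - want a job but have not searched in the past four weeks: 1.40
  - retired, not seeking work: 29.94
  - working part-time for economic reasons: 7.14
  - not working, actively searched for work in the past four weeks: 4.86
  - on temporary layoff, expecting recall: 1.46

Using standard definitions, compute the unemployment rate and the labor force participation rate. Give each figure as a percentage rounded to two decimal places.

Unemployment rate ≈ 2.87%; labor force participation rate ≈ 77.13%.

Employed = 19.68 + 186.98 + 7.14 = 213.80 million (anyone who worked, including part-time for economic reasons, counts as employed).
Unemployed = 4.86 + 1.46 = 6.32 million (jobless and actively searching, or on temporary layoff).
Labor force = 213.80 + 6.32 = 220.12 million.
Not in labor force = 12.39 + 21.54 + 1.40 + 29.94 = 65.27 million (those not working and not actively searching are outside the labor force — including those who want a job but have given up searching).
Civilian working-age population = 220.12 + 65.27 = 285.39 million.
Unemployment rate = 6.32 / 220.12 = 2.87%.
Labor force participation rate = 220.12 / 285.39 = 77.13%.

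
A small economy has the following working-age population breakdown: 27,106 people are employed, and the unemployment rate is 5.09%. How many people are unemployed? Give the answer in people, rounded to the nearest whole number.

About 1,454 are unemployed.

Let U be the number unemployed. The labor force is E + U, and U/(E+U) = 0.0509.
So U = 0.0509 × 27,106 / (1 − 0.0509) = 1379.70 / 0.9491 ≈ 1,454.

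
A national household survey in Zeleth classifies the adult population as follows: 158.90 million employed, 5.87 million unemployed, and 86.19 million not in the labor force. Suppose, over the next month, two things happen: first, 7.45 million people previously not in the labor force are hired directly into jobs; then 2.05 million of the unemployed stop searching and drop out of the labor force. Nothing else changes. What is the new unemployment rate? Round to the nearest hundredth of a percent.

New unemployment rate ≈ 2.24%.

Initially, labor force = 158.90 + 5.87 = 164.77 million, so u = 5.87/164.77 = 3.56%.
After the first change, employed and labor force both rise by 7.45; unemployed unchanged → E = 166.35, U = 5.87, labor force = 172.22 million.
After the second change, unemployed and labor force both fall by 2.05 → E = 166.35, U = 3.82, labor force = 170.17 million.
New unemployment rate = 3.82 / 170.17 = 2.24%.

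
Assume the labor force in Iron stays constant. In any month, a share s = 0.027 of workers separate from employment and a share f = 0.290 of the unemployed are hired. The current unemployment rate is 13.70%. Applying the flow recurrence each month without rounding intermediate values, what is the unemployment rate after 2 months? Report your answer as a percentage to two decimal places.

With a fixed labor force, u_{t+1} = u_t + s·(1−u_t) − f·u_t = u_t·(1−s−f) + s.
Here 1−s−f = 0.683 and s = 0.027.
u_1 = 0.137000 × 0.683 + 0.027 = 0.120571.
u_2 = 0.120571 × 0.683 + 0.027 = 0.109350.

Unemployment rate after two months ≈ 10.93%.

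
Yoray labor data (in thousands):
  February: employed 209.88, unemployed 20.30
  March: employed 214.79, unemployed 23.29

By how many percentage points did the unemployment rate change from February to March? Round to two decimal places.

The unemployment rate changed by +0.96 percentage points.

February: labor force = 209.88 + 20.30 = 230.18; u = 20.30/230.18 = 8.82%.
March: labor force = 214.79 + 23.29 = 238.08; u = 23.29/238.08 = 9.78%.
Change = 9.78% − 8.82% = +0.96 pp.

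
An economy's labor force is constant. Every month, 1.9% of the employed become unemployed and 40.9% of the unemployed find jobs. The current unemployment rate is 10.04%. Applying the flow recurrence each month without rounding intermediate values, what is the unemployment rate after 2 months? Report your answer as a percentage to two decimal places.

Unemployment rate after two months ≈ 6.27%.

With a fixed labor force, u_{t+1} = u_t + s·(1−u_t) − f·u_t = u_t·(1−s−f) + s.
Here 1−s−f = 0.572 and s = 0.019.
u_1 = 0.100400 × 0.572 + 0.019 = 0.076429.
u_2 = 0.076429 × 0.572 + 0.019 = 0.062717.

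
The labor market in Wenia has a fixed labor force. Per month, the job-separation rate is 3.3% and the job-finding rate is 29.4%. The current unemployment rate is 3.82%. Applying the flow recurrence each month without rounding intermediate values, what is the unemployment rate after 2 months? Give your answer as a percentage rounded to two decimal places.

With a fixed labor force, u_{t+1} = u_t + s·(1−u_t) − f·u_t = u_t·(1−s−f) + s.
Here 1−s−f = 0.673 and s = 0.033.
u_1 = 0.038200 × 0.673 + 0.033 = 0.058709.
u_2 = 0.058709 × 0.673 + 0.033 = 0.072511.

Unemployment rate after two months ≈ 7.25%.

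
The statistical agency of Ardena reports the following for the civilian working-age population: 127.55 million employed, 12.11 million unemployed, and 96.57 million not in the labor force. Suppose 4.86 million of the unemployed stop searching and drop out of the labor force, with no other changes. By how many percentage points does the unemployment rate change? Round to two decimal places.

The unemployment rate changes by −3.29 percentage points.

Initially, labor force = 127.55 + 12.11 = 139.66 million, so u = 12.11/139.66 = 8.67%.
After the change, unemployed and labor force both fall by 4.86 → E = 127.55, U = 7.25, labor force = 134.80 million.
New unemployment rate = 7.25 / 134.80 = 5.38%.
Change = 5.38% − 8.67% = −3.29 percentage points.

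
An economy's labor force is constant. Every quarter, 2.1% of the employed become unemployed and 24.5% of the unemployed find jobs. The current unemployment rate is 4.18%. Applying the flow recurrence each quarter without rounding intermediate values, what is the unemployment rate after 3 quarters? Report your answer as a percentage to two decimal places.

Unemployment rate after three quarters ≈ 6.43%.

With a fixed labor force, u_{t+1} = u_t + s·(1−u_t) − f·u_t = u_t·(1−s−f) + s.
Here 1−s−f = 0.734 and s = 0.021.
u_1 = 0.041800 × 0.734 + 0.021 = 0.051681.
u_2 = 0.051681 × 0.734 + 0.021 = 0.058934.
u_3 = 0.058934 × 0.734 + 0.021 = 0.064258.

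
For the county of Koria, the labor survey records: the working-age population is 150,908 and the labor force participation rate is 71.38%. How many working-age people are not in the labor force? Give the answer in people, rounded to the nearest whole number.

About 43,190 are not in the labor force.

Share not in the labor force = 1 − 0.7138 = 0.2862.
Not in labor force = 0.2862 × 150,908 ≈ 43,190.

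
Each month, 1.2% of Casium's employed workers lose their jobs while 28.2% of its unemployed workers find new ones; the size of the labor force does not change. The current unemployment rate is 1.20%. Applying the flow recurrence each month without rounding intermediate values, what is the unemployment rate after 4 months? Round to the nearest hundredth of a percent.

Unemployment rate after four months ≈ 3.37%.

With a fixed labor force, u_{t+1} = u_t + s·(1−u_t) − f·u_t = u_t·(1−s−f) + s.
Here 1−s−f = 0.706 and s = 0.012.
u_1 = 0.012000 × 0.706 + 0.012 = 0.020472.
u_2 = 0.020472 × 0.706 + 0.012 = 0.026453.
u_3 = 0.026453 × 0.706 + 0.012 = 0.030676.
u_4 = 0.030676 × 0.706 + 0.012 = 0.033657.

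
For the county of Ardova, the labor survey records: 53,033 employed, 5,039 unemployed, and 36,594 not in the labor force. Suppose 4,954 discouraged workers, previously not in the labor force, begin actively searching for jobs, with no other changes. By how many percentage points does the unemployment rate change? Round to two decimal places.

The unemployment rate changes by +7.18 percentage points.

Initially, labor force = 53,033 + 5,039 = 58,072, so u = 5,039/58,072 = 8.68%.
After the change, unemployed and labor force both rise by 4,954 → E = 53,033, U = 9,993, labor force = 63,026.
New unemployment rate = 9,993 / 63,026 = 15.86%.
Change = 15.86% − 8.68% = +7.18 percentage points.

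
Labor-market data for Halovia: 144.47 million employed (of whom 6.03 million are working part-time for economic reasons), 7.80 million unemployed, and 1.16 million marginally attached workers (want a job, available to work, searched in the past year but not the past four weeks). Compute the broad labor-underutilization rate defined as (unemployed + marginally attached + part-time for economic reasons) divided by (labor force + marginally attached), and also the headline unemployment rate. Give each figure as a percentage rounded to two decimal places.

Broad underutilization rate ≈ 9.77%; headline unemployment rate ≈ 5.12%.

Labor force = 144.47 + 7.80 = 152.27 million.
Numerator = 7.80 + 1.16 + 6.03 = 14.99 million.
Denominator = 152.27 + 1.16 = 153.43 million.
Broad rate = 14.99 / 153.43 = 9.77%.
Headline unemployment rate = 7.80 / 152.27 = 5.12%.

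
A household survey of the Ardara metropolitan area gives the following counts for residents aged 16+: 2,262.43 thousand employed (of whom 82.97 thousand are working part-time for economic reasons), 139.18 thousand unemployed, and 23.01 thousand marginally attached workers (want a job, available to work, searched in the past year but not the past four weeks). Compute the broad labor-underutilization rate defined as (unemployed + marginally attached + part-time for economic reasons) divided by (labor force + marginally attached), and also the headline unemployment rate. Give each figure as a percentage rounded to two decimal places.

Labor force = 2,262.43 + 139.18 = 2,401.61 thousand.
Numerator = 139.18 + 23.01 + 82.97 = 245.16 thousand.
Denominator = 2,401.61 + 23.01 = 2,424.62 thousand.
Broad rate = 245.16 / 2,424.62 = 10.11%.
Headline unemployment rate = 139.18 / 2,401.61 = 5.80%.

Broad underutilization rate ≈ 10.11%; headline unemployment rate ≈ 5.80%.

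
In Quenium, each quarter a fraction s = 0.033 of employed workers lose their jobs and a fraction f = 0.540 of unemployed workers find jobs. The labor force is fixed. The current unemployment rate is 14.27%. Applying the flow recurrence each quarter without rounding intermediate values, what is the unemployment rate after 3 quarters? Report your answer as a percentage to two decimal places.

Unemployment rate after three quarters ≈ 6.42%.

With a fixed labor force, u_{t+1} = u_t + s·(1−u_t) − f·u_t = u_t·(1−s−f) + s.
Here 1−s−f = 0.427 and s = 0.033.
u_1 = 0.142700 × 0.427 + 0.033 = 0.093933.
u_2 = 0.093933 × 0.427 + 0.033 = 0.073109.
u_3 = 0.073109 × 0.427 + 0.033 = 0.064218.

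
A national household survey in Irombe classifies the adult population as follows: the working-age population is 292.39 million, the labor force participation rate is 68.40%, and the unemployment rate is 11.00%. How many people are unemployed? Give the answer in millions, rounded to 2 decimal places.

About 22.00 million are unemployed.

Labor force = 0.6840 × 292.39 = 199.99 million.
Unemployed = 0.1100 × 199.99 ≈ 22.00 million.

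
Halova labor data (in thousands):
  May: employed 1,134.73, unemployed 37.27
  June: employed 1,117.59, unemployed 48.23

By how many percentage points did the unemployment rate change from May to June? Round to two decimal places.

May: labor force = 1,134.73 + 37.27 = 1,172.00; u = 37.27/1,172.00 = 3.18%.
June: labor force = 1,117.59 + 48.23 = 1,165.82; u = 48.23/1,165.82 = 4.14%.
Change = 4.14% − 3.18% = +0.96 pp.

The unemployment rate changed by +0.96 percentage points.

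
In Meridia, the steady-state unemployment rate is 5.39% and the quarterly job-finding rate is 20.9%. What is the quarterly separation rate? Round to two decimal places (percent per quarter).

Separation rate ≈ 1.19% per quarter.

From u* = s/(s+f): s = u·f/(1−u).
s = 0.0539 × 20.9 / (1 − 0.0539) = 1.1265 / 0.9461 ≈ 1.19% per quarter.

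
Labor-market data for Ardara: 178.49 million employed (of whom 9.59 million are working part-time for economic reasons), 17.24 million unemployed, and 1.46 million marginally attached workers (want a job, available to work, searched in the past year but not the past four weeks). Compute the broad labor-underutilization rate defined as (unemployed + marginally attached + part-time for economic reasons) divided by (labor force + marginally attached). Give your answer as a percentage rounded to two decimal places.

Labor force = 178.49 + 17.24 = 195.73 million.
Numerator = 17.24 + 1.46 + 9.59 = 28.29 million.
Denominator = 195.73 + 1.46 = 197.19 million.
Broad rate = 28.29 / 197.19 = 14.35%.

Broad underutilization rate ≈ 14.35%.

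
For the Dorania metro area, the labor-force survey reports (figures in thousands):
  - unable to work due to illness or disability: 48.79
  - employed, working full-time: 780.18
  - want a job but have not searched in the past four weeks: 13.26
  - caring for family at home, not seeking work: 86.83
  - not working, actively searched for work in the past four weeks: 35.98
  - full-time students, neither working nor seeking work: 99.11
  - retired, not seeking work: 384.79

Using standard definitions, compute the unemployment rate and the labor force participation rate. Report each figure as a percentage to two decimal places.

Unemployment rate ≈ 4.41%; labor force participation rate ≈ 56.33%.

Employed = 780.18 thousand.
Unemployed = 35.98 thousand.
Labor force = 780.18 + 35.98 = 816.16 thousand.
Not in labor force = 48.79 + 13.26 + 86.83 + 99.11 + 384.79 = 632.78 thousand (those not working and not actively searching are outside the labor force — including those who want a job but have given up searching).
Civilian working-age population = 816.16 + 632.78 = 1,448.94 thousand.
Unemployment rate = 35.98 / 816.16 = 4.41%.
Labor force participation rate = 816.16 / 1,448.94 = 56.33%.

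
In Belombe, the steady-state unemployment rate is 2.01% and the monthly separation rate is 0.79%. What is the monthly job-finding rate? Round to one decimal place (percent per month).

From u* = s/(s+f): f = s·(1−u)/u.
f = 0.79 × (1 − 0.0201) / 0.0201 = 0.7741 / 0.0201 ≈ 38.5% per month.

Job-finding rate ≈ 38.5% per month.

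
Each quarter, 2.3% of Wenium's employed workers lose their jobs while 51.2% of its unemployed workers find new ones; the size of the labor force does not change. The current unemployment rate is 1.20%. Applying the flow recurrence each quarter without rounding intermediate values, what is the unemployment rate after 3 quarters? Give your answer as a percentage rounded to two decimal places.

Unemployment rate after three quarters ≈ 3.99%.

With a fixed labor force, u_{t+1} = u_t + s·(1−u_t) − f·u_t = u_t·(1−s−f) + s.
Here 1−s−f = 0.465 and s = 0.023.
u_1 = 0.012000 × 0.465 + 0.023 = 0.028580.
u_2 = 0.028580 × 0.465 + 0.023 = 0.036290.
u_3 = 0.036290 × 0.465 + 0.023 = 0.039875.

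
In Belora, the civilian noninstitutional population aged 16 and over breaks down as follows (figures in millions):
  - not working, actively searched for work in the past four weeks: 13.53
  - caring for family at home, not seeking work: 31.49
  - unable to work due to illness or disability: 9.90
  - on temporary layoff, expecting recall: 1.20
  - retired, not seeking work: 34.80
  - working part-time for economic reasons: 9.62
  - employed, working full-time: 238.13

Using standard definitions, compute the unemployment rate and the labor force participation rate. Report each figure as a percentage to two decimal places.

Employed = 9.62 + 238.13 = 247.75 million (anyone who worked, including part-time for economic reasons, counts as employed).
Unemployed = 13.53 + 1.20 = 14.73 million (jobless and actively searching, or on temporary layoff).
Labor force = 247.75 + 14.73 = 262.48 million.
Not in labor force = 31.49 + 9.90 + 34.80 = 76.19 million (those not working and not actively searching are outside the labor force).
Civilian working-age population = 262.48 + 76.19 = 338.67 million.
Unemployment rate = 14.73 / 262.48 = 5.61%.
Labor force participation rate = 262.48 / 338.67 = 77.50%.

Unemployment rate ≈ 5.61%; labor force participation rate ≈ 77.50%.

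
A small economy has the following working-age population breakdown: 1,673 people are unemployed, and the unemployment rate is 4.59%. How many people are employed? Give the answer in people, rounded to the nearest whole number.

About 34,776 are employed.

Labor force = U / u = 1,673 / 0.0459 ≈ 36,449.
Employed = labor force − unemployed = 36,449 − 1,673 = 34,776.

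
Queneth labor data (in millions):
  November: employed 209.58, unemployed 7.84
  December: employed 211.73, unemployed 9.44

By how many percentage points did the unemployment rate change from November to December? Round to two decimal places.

The unemployment rate changed by +0.66 percentage points.

November: labor force = 209.58 + 7.84 = 217.42; u = 7.84/217.42 = 3.61%.
December: labor force = 211.73 + 9.44 = 221.17; u = 9.44/221.17 = 4.27%.
Change = 4.27% − 3.61% = +0.66 pp.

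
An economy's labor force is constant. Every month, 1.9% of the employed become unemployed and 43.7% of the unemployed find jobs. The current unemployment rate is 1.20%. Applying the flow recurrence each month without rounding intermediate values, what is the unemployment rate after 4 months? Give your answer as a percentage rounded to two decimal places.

Unemployment rate after four months ≈ 3.91%.

With a fixed labor force, u_{t+1} = u_t + s·(1−u_t) − f·u_t = u_t·(1−s−f) + s.
Here 1−s−f = 0.544 and s = 0.019.
u_1 = 0.012000 × 0.544 + 0.019 = 0.025528.
u_2 = 0.025528 × 0.544 + 0.019 = 0.032887.
u_3 = 0.032887 × 0.544 + 0.019 = 0.036891.
u_4 = 0.036891 × 0.544 + 0.019 = 0.039069.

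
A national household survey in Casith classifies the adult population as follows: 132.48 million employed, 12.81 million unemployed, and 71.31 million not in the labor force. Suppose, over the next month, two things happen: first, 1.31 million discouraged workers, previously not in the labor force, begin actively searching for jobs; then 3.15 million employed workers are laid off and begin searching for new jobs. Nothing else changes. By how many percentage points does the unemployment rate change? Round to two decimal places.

The unemployment rate changes by +2.96 percentage points.

Initially, labor force = 132.48 + 12.81 = 145.29 million, so u = 12.81/145.29 = 8.82%.
After the first change, unemployed and labor force both rise by 1.31 → E = 132.48, U = 14.12, labor force = 146.60 million.
After the second change, employed falls and unemployed rises by 3.15; labor force unchanged → E = 129.33, U = 17.27, labor force = 146.60 million.
New unemployment rate = 17.27 / 146.60 = 11.78%.
Change = 11.78% − 8.82% = +2.96 percentage points.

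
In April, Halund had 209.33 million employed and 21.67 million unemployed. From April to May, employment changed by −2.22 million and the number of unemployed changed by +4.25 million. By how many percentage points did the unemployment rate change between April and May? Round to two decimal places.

The unemployment rate changed by +1.74 percentage points.

April: labor force = 209.33 + 21.67 = 231.00; u = 21.67/231.00 = 9.38%.
May: labor force = 207.11 + 25.92 = 233.03; u = 25.92/233.03 = 11.12%.
Change = 11.12% − 9.38% = +1.74 pp.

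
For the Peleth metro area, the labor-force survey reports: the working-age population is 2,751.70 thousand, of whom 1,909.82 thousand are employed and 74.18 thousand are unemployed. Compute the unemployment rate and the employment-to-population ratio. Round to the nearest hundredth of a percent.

Unemployment rate ≈ 3.74%; employment-population ratio ≈ 69.41%.

Labor force = employed + unemployed = 1,909.82 + 74.18 = 1,984.00 thousand.
Unemployment rate = 74.18 / 1,984.00 = 3.74%.
Employment-population ratio = 1,909.82 / 2,751.70 = 69.41%.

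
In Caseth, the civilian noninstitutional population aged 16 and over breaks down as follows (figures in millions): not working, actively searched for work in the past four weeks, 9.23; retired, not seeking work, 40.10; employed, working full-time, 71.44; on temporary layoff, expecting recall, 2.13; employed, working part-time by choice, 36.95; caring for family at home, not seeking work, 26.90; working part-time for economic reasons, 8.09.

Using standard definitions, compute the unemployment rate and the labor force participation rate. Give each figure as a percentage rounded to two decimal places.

Employed = 71.44 + 36.95 + 8.09 = 116.48 million (anyone who worked, including part-time for economic reasons, counts as employed).
Unemployed = 9.23 + 2.13 = 11.36 million (jobless and actively searching, or on temporary layoff).
Labor force = 116.48 + 11.36 = 127.84 million.
Not in labor force = 40.10 + 26.90 = 67.00 million (those not working and not actively searching are outside the labor force).
Civilian working-age population = 127.84 + 67.00 = 194.84 million.
Unemployment rate = 11.36 / 127.84 = 8.89%.
Labor force participation rate = 127.84 / 194.84 = 65.61%.

Unemployment rate ≈ 8.89%; labor force participation rate ≈ 65.61%.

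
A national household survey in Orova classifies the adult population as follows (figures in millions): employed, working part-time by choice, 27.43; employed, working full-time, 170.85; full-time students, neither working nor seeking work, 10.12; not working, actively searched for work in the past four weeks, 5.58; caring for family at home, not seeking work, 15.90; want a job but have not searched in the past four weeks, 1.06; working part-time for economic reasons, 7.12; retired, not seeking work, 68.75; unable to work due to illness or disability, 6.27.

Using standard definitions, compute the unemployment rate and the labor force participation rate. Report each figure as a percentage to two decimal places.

Employed = 27.43 + 170.85 + 7.12 = 205.40 million (anyone who worked, including part-time for economic reasons, counts as employed).
Unemployed = 5.58 million.
Labor force = 205.40 + 5.58 = 210.98 million.
Not in labor force = 10.12 + 15.90 + 1.06 + 68.75 + 6.27 = 102.10 million (those not working and not actively searching are outside the labor force — including those who want a job but have given up searching).
Civilian working-age population = 210.98 + 102.10 = 313.08 million.
Unemployment rate = 5.58 / 210.98 = 2.64%.
Labor force participation rate = 210.98 / 313.08 = 67.39%.

Unemployment rate ≈ 2.64%; labor force participation rate ≈ 67.39%.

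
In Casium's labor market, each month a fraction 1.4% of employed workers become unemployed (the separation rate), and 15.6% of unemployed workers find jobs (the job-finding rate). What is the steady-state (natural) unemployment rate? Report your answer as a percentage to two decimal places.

Steady-state unemployment rate ≈ 8.24%.

At steady state the flows balance: s·E = f·U, so U/(E+U) = s/(s+f).
u* = 1.4 / (1.4 + 15.6) = 1.4 / 17.00 = 8.24%.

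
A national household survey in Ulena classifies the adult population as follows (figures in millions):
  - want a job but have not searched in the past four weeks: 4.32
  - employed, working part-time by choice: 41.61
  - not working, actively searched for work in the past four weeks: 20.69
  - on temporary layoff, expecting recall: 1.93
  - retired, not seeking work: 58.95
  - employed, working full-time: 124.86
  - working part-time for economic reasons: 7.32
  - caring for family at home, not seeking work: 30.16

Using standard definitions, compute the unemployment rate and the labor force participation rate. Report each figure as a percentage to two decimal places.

Unemployment rate ≈ 11.52%; labor force participation rate ≈ 67.76%.

Employed = 41.61 + 124.86 + 7.32 = 173.79 million (anyone who worked, including part-time for economic reasons, counts as employed).
Unemployed = 20.69 + 1.93 = 22.62 million (jobless and actively searching, or on temporary layoff).
Labor force = 173.79 + 22.62 = 196.41 million.
Not in labor force = 4.32 + 58.95 + 30.16 = 93.43 million (those not working and not actively searching are outside the labor force — including those who want a job but have given up searching).
Civilian working-age population = 196.41 + 93.43 = 289.84 million.
Unemployment rate = 22.62 / 196.41 = 11.52%.
Labor force participation rate = 196.41 / 289.84 = 67.76%.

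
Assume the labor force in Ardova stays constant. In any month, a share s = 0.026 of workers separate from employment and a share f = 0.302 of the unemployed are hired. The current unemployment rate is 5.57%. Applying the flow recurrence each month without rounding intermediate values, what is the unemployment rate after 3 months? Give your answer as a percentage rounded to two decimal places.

Unemployment rate after three months ≈ 7.21%.

With a fixed labor force, u_{t+1} = u_t + s·(1−u_t) − f·u_t = u_t·(1−s−f) + s.
Here 1−s−f = 0.672 and s = 0.026.
u_1 = 0.055700 × 0.672 + 0.026 = 0.063430.
u_2 = 0.063430 × 0.672 + 0.026 = 0.068625.
u_3 = 0.068625 × 0.672 + 0.026 = 0.072116.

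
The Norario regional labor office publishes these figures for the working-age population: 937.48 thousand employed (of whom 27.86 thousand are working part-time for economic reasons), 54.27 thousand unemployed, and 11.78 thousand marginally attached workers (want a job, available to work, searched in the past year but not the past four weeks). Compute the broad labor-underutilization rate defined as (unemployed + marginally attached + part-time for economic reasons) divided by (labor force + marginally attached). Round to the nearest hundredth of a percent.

Broad underutilization rate ≈ 9.36%.

Labor force = 937.48 + 54.27 = 991.75 thousand.
Numerator = 54.27 + 11.78 + 27.86 = 93.91 thousand.
Denominator = 991.75 + 11.78 = 1,003.53 thousand.
Broad rate = 93.91 / 1,003.53 = 9.36%.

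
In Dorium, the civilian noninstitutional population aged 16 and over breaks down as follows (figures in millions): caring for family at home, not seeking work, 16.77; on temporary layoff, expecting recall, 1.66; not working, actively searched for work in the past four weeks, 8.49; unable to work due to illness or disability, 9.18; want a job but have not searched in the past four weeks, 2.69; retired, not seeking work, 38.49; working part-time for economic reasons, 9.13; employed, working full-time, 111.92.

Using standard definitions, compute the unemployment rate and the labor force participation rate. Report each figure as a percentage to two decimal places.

Unemployment rate ≈ 7.74%; labor force participation rate ≈ 66.15%.

Employed = 9.13 + 111.92 = 121.05 million (anyone who worked, including part-time for economic reasons, counts as employed).
Unemployed = 1.66 + 8.49 = 10.15 million (jobless and actively searching, or on temporary layoff).
Labor force = 121.05 + 10.15 = 131.20 million.
Not in labor force = 16.77 + 9.18 + 2.69 + 38.49 = 67.13 million (those not working and not actively searching are outside the labor force — including those who want a job but have given up searching).
Civilian working-age population = 131.20 + 67.13 = 198.33 million.
Unemployment rate = 10.15 / 131.20 = 7.74%.
Labor force participation rate = 131.20 / 198.33 = 66.15%.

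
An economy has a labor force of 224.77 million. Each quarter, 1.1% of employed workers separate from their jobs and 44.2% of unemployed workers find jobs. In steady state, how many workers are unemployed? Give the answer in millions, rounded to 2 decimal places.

Steady-state unemployment rate u* = s/(s+f) = 1.1/(1.1+44.2) = 0.024283.
Unemployed = u* × labor force = 0.024283 × 224.77 ≈ 5.46 million.

About 5.46 million are unemployed in steady state.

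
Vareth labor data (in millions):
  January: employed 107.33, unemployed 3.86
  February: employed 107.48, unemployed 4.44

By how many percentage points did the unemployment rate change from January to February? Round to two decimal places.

January: labor force = 107.33 + 3.86 = 111.19; u = 3.86/111.19 = 3.47%.
February: labor force = 107.48 + 4.44 = 111.92; u = 4.44/111.92 = 3.97%.
Change = 3.97% − 3.47% = +0.50 pp.

The unemployment rate changed by +0.50 percentage points.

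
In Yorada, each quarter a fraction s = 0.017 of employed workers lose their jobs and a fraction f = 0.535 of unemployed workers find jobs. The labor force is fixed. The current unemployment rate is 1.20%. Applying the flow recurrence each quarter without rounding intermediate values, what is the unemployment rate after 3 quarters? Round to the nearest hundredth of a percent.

Unemployment rate after three quarters ≈ 2.91%.

With a fixed labor force, u_{t+1} = u_t + s·(1−u_t) − f·u_t = u_t·(1−s−f) + s.
Here 1−s−f = 0.448 and s = 0.017.
u_1 = 0.012000 × 0.448 + 0.017 = 0.022376.
u_2 = 0.022376 × 0.448 + 0.017 = 0.027024.
u_3 = 0.027024 × 0.448 + 0.017 = 0.029107.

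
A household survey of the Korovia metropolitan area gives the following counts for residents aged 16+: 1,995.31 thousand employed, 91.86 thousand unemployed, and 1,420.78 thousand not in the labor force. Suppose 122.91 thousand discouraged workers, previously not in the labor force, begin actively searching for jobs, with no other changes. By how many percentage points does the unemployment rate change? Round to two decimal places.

Initially, labor force = 1,995.31 + 91.86 = 2,087.17 thousand, so u = 91.86/2,087.17 = 4.40%.
After the change, unemployed and labor force both rise by 122.91 → E = 1,995.31, U = 214.77, labor force = 2,210.08 thousand.
New unemployment rate = 214.77 / 2,210.08 = 9.72%.
Change = 9.72% − 4.40% = +5.32 percentage points.

The unemployment rate changes by +5.32 percentage points.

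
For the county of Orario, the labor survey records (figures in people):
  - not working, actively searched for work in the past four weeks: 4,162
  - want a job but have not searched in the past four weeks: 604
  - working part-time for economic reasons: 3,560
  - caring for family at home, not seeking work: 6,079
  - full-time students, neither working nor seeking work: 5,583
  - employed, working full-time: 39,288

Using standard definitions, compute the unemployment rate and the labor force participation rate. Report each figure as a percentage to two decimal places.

Employed = 3,560 + 39,288 = 42,848 (anyone who worked, including part-time for economic reasons, counts as employed).
Unemployed = 4,162.
Labor force = 42,848 + 4,162 = 47,010.
Not in labor force = 604 + 6,079 + 5,583 = 12,266 (those not working and not actively searching are outside the labor force — including those who want a job but have given up searching).
Civilian working-age population = 47,010 + 12,266 = 59,276.
Unemployment rate = 4,162 / 47,010 = 8.85%.
Labor force participation rate = 47,010 / 59,276 = 79.31%.

Unemployment rate ≈ 8.85%; labor force participation rate ≈ 79.31%.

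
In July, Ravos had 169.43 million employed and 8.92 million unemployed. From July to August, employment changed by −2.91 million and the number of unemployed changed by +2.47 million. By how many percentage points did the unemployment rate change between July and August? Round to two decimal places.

July: labor force = 169.43 + 8.92 = 178.35; u = 8.92/178.35 = 5.00%.
August: labor force = 166.52 + 11.39 = 177.91; u = 11.39/177.91 = 6.40%.
Change = 6.40% − 5.00% = +1.40 pp.

The unemployment rate changed by +1.40 percentage points.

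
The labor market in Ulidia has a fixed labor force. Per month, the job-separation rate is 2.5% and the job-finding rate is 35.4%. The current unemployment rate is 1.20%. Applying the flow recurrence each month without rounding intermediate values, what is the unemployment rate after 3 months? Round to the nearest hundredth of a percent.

Unemployment rate after three months ≈ 5.30%.

With a fixed labor force, u_{t+1} = u_t + s·(1−u_t) − f·u_t = u_t·(1−s−f) + s.
Here 1−s−f = 0.621 and s = 0.025.
u_1 = 0.012000 × 0.621 + 0.025 = 0.032452.
u_2 = 0.032452 × 0.621 + 0.025 = 0.045153.
u_3 = 0.045153 × 0.621 + 0.025 = 0.053040.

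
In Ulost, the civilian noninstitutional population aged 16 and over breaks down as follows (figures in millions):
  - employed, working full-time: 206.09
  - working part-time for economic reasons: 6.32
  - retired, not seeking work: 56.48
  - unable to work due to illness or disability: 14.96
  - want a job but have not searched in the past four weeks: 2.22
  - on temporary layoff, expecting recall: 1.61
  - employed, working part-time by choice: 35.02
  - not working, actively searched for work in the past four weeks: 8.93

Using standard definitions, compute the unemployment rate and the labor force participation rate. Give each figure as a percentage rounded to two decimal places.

Employed = 206.09 + 6.32 + 35.02 = 247.43 million (anyone who worked, including part-time for economic reasons, counts as employed).
Unemployed = 1.61 + 8.93 = 10.54 million (jobless and actively searching, or on temporary layoff).
Labor force = 247.43 + 10.54 = 257.97 million.
Not in labor force = 56.48 + 14.96 + 2.22 = 73.66 million (those not working and not actively searching are outside the labor force — including those who want a job but have given up searching).
Civilian working-age population = 257.97 + 73.66 = 331.63 million.
Unemployment rate = 10.54 / 257.97 = 4.09%.
Labor force participation rate = 257.97 / 331.63 = 77.79%.

Unemployment rate ≈ 4.09%; labor force participation rate ≈ 77.79%.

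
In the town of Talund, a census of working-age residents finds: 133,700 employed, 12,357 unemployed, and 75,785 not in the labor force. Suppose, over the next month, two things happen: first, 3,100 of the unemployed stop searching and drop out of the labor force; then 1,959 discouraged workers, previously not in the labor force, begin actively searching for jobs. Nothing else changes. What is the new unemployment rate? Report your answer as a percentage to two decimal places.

Initially, labor force = 133,700 + 12,357 = 146,057, so u = 12,357/146,057 = 8.46%.
After the first change, unemployed and labor force both fall by 3,100 → E = 133,700, U = 9,257, labor force = 142,957.
After the second change, unemployed and labor force both rise by 1,959 → E = 133,700, U = 11,216, labor force = 144,916.
New unemployment rate = 11,216 / 144,916 = 7.74%.

New unemployment rate ≈ 7.74%.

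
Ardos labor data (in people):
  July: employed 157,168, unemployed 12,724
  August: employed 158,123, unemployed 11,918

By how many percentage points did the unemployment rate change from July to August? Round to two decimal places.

The unemployment rate changed by −0.48 percentage points.

July: labor force = 157,168 + 12,724 = 169,892; u = 12,724/169,892 = 7.49%.
August: labor force = 158,123 + 11,918 = 170,041; u = 11,918/170,041 = 7.01%.
Change = 7.01% − 7.49% = −0.48 pp.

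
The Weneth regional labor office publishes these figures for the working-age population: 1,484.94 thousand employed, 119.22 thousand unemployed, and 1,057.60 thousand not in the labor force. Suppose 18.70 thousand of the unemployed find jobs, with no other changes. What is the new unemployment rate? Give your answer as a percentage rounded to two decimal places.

New unemployment rate ≈ 6.27%.

Initially, labor force = 1,484.94 + 119.22 = 1,604.16 thousand, so u = 119.22/1,604.16 = 7.43%.
After the change, unemployed falls and employed rises by 18.70; labor force unchanged → E = 1,503.64, U = 100.52, labor force = 1,604.16 thousand.
New unemployment rate = 100.52 / 1,604.16 = 6.27%.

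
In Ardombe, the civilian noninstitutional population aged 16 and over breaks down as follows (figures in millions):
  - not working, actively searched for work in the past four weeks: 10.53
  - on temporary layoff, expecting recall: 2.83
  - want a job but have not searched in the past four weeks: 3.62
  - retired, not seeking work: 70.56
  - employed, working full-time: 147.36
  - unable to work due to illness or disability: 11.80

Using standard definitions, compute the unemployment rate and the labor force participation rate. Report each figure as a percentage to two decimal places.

Unemployment rate ≈ 8.31%; labor force participation rate ≈ 65.15%.

Employed = 147.36 million.
Unemployed = 10.53 + 2.83 = 13.36 million (jobless and actively searching, or on temporary layoff).
Labor force = 147.36 + 13.36 = 160.72 million.
Not in labor force = 3.62 + 70.56 + 11.80 = 85.98 million (those not working and not actively searching are outside the labor force — including those who want a job but have given up searching).
Civilian working-age population = 160.72 + 85.98 = 246.70 million.
Unemployment rate = 13.36 / 160.72 = 8.31%.
Labor force participation rate = 160.72 / 246.70 = 65.15%.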